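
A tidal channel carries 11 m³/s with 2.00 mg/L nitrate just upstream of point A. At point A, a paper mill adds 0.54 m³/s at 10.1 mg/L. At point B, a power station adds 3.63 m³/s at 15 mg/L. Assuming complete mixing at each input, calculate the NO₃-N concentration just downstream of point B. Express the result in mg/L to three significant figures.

After input A: C = (11·2 + 0.54·10.1) / 11.54 = 2.379 mg/L.
After input B: C = (11.54·2.379 + 3.63·15) / 15.17 = 5.399 mg/L.

5.40 mg/L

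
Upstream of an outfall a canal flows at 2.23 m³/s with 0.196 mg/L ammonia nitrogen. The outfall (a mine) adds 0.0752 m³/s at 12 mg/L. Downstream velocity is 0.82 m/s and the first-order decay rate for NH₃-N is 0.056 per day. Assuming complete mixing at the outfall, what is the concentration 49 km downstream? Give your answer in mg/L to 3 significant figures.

0.559 mg/L

After complete mixing, C₀ = (0.0752·12 + 2.23·0.196) / 2.305 = 0.5811 mg/L.
Travel time t = 4.9e+04 m / 0.82 m/s = 5.976e+04 s = 0.6916 d.
C = 0.5811·exp(−0.056·0.6916) = 0.5811·0.962 = 0.559 mg/L.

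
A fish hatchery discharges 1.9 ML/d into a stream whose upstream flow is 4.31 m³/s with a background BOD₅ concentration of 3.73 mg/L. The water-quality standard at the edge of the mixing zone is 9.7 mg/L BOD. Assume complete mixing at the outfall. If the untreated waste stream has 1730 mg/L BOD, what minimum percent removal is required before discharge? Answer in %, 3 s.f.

31.8 %

1.9 ML/d = 0.02199 m³/s.
Mass balance: 9.7·4.332 = 0.02199·Cₑ + 4.31·3.73.
Cₑ = (42.02 − 16.08) / 0.02199 = 1180 mg/L.
Required removal = 1 − 1180/1730 = 31.81 %.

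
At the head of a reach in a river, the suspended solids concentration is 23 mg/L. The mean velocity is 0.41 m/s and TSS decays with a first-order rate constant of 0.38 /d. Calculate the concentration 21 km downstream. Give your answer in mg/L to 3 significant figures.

18.4 mg/L

Travel time t = 21 km / 0.41 m/s = 2.1e+04/0.41 = 5.122e+04 s = 0.5928 d.
First-order decay: C = 23·exp(−0.38·0.5928) = 23·0.7983 = 18.36 mg/L.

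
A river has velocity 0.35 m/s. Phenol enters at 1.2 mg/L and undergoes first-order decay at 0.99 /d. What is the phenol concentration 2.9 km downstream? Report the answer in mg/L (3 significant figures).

Travel time t = 2.9 km / 0.35 m/s = 2900/0.35 = 8286 s = 0.0959 d.
First-order decay: C = 1.2·exp(−0.99·0.0959) = 1.2·0.9094 = 1.091 mg/L.

1.09 mg/L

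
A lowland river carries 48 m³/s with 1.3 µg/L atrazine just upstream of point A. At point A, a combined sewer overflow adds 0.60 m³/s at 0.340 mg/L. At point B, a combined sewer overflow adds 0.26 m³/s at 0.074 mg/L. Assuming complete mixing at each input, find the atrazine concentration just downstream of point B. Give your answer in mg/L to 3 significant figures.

1.3 µg/L = 0.0013 mg/L.
After input A: C = (48·0.0013 + 0.6·0.34) / 48.6 = 0.005481 mg/L.
After input B: C = (48.6·0.005481 + 0.26·0.074) / 48.86 = 0.005846 mg/L.

0.00585 mg/L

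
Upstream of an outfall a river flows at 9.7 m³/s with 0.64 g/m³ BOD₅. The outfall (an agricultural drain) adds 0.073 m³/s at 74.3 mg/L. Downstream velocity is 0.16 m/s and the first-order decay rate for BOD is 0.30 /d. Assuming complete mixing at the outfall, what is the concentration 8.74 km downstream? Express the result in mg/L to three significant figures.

0.985 mg/L

After complete mixing, C₀ = (0.073·74.3 + 9.7·0.64) / 9.773 = 1.19 mg/L.
Travel time t = 8740 m / 0.16 m/s = 5.462e+04 s = 0.6322 d.
C = 1.19·exp(−0.30·0.6322) = 1.19·0.8272 = 0.9846 mg/L.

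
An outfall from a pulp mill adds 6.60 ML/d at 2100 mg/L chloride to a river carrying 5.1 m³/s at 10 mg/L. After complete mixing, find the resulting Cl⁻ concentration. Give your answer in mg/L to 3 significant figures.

40.8 mg/L

6.60 ML/d = 0.07639 m³/s.
By mass balance at complete mixing, C = (0.07639·2100 + 5.1·10) / (0.07639 + 5.1) = 211.4/5.176 = 40.84 mg/L.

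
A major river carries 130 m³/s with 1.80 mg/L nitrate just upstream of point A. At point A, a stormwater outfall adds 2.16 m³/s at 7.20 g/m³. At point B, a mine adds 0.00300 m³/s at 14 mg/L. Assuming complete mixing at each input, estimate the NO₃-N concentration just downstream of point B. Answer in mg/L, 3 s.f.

After input A: C = (130·1.8 + 2.16·7.2) / 132.2 = 1.888 mg/L.
After input B: C = (132.2·1.888 + 0.003·14) / 132.2 = 1.889 mg/L.

1.89 mg/L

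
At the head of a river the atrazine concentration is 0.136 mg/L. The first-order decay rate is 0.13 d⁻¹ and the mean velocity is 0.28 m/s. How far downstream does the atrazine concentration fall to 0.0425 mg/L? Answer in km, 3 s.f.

From C = C₀·e^(−kt), t = ln(C₀/C)/k = ln(0.136/0.0425)/0.13 = 1.163/0.13 = 8.947 d.
Distance = v·t = 0.28 m/s × 7.73e+05 s = 2.165e+05 m = 216.5 km.

216 km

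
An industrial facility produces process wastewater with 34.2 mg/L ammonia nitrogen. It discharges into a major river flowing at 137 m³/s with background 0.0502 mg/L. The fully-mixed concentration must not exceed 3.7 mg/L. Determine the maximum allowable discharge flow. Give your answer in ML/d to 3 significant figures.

Mass balance at complete mixing: C_std·(Q_w + Q_r) = Q_w·C_e + Q_r·C_b.
Rearranging, Q_w = Q_r·(C_std − C_b)/(C_e − C_std) = 137·(3.7 − 0.0502) / (34.2 − 3.7) = 16.39 m³/s.
= 1416 ML/d.

1420 ML/d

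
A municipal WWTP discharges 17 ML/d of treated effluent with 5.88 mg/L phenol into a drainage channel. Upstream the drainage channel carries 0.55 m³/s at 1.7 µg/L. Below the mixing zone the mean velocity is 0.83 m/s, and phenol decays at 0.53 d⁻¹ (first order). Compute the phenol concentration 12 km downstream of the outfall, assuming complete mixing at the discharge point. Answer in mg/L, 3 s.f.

17 ML/d = 0.1968 m³/s.
1.7 µg/L = 0.0017 mg/L.
After complete mixing, C₀ = (0.1968·5.88 + 0.55·0.0017) / 0.7468 = 1.551 mg/L.
Travel time t = 1.2e+04 m / 0.83 m/s = 1.446e+04 s = 0.1673 d.
C = 1.551·exp(−0.53·0.1673) = 1.551·0.9151 = 1.419 mg/L.

1.42 mg/L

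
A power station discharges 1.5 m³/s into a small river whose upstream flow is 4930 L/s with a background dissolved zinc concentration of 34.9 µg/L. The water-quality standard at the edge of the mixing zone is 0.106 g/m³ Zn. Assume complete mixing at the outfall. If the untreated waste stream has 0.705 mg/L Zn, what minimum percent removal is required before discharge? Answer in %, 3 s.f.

51.8 %

4930 L/s = 4.93 m³/s.
34.9 µg/L = 0.0349 mg/L.
Mass balance: 0.106·6.43 = 1.5·Cₑ + 4.93·0.0349.
Cₑ = (0.6816 − 0.1721) / 1.5 = 0.3397 mg/L.
Required removal = 1 − 0.3397/0.705 = 51.82 %.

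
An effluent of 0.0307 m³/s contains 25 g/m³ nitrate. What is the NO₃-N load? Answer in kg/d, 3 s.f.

66.3 kg/d

Mass flux = Q·C = 0.0307 m³/s × 25 g/m³ = 0.7675 g/s.
= 0.7675 g/s × 86.4 = 66.31 kg/d.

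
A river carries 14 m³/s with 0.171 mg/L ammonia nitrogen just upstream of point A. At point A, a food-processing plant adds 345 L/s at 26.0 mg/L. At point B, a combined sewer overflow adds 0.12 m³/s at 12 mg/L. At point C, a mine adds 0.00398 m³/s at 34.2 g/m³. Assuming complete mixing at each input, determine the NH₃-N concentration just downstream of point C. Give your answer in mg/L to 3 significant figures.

0.894 mg/L

345 L/s = 0.345 m³/s.
After input A: C = (14·0.171 + 0.345·26) / 14.35 = 0.7922 mg/L.
After input B: C = (14.35·0.7922 + 0.12·12) / 14.46 = 0.8852 mg/L.
After input C: C = (14.46·0.8852 + 0.00398·34.2) / 14.47 = 0.8943 mg/L.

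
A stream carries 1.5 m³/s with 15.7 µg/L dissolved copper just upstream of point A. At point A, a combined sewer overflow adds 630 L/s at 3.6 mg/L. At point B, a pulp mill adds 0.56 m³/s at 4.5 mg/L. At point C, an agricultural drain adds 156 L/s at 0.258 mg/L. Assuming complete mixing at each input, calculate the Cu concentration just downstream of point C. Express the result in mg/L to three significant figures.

1.70 mg/L

15.7 µg/L = 0.0157 mg/L.
630 L/s = 0.63 m³/s.
After input A: C = (1.5·0.0157 + 0.63·3.6) / 2.13 = 1.076 mg/L.
After input B: C = (2.13·1.076 + 0.56·4.5) / 2.69 = 1.789 mg/L.
156 L/s = 0.156 m³/s.
After input C: C = (2.69·1.789 + 0.156·0.258) / 2.846 = 1.705 mg/L.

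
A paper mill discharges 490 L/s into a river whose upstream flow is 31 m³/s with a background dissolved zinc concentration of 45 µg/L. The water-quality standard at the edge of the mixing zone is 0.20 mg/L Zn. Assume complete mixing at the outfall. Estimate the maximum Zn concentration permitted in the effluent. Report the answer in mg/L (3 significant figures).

10.0 mg/L

490 L/s = 0.49 m³/s.
45 µg/L = 0.045 mg/L.
Mass balance: 0.2·31.49 = 0.49·Cₑ + 31·0.045.
Cₑ = (6.298 − 1.395) / 0.49 = 10.01 mg/L.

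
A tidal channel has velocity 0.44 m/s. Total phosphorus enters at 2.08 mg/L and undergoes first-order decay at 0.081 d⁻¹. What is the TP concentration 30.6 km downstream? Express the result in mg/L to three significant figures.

Travel time t = 30.6 km / 0.44 m/s = 3.06e+04/0.44 = 6.955e+04 s = 0.8049 d.
First-order decay: C = 2.08·exp(−0.081·0.8049) = 2.08·0.9369 = 1.949 mg/L.

1.95 mg/L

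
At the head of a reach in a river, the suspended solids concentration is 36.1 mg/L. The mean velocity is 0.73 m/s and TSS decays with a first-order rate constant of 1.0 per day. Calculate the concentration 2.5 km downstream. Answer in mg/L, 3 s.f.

Travel time t = 2.5 km / 0.73 m/s = 2500/0.73 = 3425 s = 0.03964 d.
First-order decay: C = 36.1·exp(−1.0·0.03964) = 36.1·0.9611 = 34.7 mg/L.

34.7 mg/L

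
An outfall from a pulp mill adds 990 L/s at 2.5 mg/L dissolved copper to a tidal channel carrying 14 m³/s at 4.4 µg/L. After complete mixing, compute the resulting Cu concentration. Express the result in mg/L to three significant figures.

990 L/s = 0.99 m³/s.
4.4 µg/L = 0.0044 mg/L.
Conservation of mass across the mixing zone: C = (0.99·2.5 + 14·0.0044) / (0.99 + 14) = 2.537/14.99 = 0.1692 mg/L.

0.169 mg/L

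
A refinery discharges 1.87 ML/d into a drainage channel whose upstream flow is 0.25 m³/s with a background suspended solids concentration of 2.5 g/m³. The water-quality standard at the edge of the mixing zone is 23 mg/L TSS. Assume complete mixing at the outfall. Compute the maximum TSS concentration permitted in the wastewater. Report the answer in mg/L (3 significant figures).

260 mg/L

1.87 ML/d = 0.02164 m³/s.
Mass balance: 23·0.2716 = 0.02164·Cₑ + 0.25·2.5.
Cₑ = (6.248 − 0.625) / 0.02164 = 259.8 mg/L.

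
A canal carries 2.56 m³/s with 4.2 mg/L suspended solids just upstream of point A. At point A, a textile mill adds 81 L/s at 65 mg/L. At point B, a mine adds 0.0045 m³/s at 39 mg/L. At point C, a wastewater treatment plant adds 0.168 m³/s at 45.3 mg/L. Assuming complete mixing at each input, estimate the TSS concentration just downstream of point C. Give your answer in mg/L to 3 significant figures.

81 L/s = 0.081 m³/s.
After input A: C = (2.56·4.2 + 0.081·65) / 2.641 = 6.065 mg/L.
After input B: C = (2.641·6.065 + 0.0045·39) / 2.646 = 6.121 mg/L.
After input C: C = (2.646·6.121 + 0.168·45.3) / 2.814 = 8.46 mg/L.

8.46 mg/L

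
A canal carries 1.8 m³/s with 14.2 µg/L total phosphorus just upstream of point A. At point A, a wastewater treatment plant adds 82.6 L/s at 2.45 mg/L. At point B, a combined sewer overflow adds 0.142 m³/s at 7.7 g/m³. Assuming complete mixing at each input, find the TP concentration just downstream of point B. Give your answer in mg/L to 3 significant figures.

0.653 mg/L

14.2 µg/L = 0.0142 mg/L.
82.6 L/s = 0.0826 m³/s.
After input A: C = (1.8·0.0142 + 0.0826·2.45) / 1.883 = 0.1211 mg/L.
After input B: C = (1.883·0.1211 + 0.142·7.7) / 2.025 = 0.6526 mg/L.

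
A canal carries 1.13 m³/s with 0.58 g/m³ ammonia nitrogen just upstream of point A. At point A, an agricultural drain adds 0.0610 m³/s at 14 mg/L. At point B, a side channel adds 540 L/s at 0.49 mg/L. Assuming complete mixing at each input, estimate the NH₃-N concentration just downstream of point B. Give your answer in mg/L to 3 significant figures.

After input A: C = (1.13·0.58 + 0.061·14) / 1.191 = 1.267 mg/L.
540 L/s = 0.54 m³/s.
After input B: C = (1.191·1.267 + 0.54·0.49) / 1.731 = 1.025 mg/L.

1.02 mg/L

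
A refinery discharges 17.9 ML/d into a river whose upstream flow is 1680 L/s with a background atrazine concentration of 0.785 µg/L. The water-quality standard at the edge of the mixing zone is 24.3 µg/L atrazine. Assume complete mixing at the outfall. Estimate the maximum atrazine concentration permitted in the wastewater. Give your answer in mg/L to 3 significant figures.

0.215 mg/L

17.9 ML/d = 0.2072 m³/s.
1680 L/s = 1.68 m³/s.
0.785 µg/L = 0.000785 mg/L.
24.3 µg/L = 0.0243 mg/L.
Mass balance: 0.0243·1.887 = 0.2072·Cₑ + 1.68·0.000785.
Cₑ = (0.04586 − 0.001319) / 0.2072 = 0.215 mg/L.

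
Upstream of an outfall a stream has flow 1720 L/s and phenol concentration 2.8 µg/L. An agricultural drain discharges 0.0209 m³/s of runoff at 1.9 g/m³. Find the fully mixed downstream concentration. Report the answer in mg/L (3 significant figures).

1720 L/s = 1.72 m³/s.
2.8 µg/L = 0.0028 mg/L.
By mass balance at complete mixing, C = (0.0209·1.9 + 1.72·0.0028) / (0.0209 + 1.72) = 0.04453/1.741 = 0.02558 mg/L.

0.0256 mg/L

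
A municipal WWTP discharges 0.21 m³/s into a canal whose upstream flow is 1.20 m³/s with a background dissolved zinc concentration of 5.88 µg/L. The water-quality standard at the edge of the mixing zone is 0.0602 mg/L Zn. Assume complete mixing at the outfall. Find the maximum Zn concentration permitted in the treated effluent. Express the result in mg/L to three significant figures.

0.371 mg/L

5.88 µg/L = 0.00588 mg/L.
Mass balance: 0.0602·1.41 = 0.21·Cₑ + 1.2·0.00588.
Cₑ = (0.08488 − 0.007056) / 0.21 = 0.3706 mg/L.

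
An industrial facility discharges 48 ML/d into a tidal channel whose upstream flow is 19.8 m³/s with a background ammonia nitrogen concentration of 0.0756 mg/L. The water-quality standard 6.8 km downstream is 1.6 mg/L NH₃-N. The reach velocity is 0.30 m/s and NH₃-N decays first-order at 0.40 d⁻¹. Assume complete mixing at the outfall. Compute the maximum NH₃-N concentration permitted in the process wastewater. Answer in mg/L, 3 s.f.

48 ML/d = 0.5556 m³/s.
Travel time to the compliance point: t = 6800/0.30 = 2.267e+04 s = 0.2623 d; decay factor exp(−0.40·0.2623) = 0.9004.
So the concentration just after mixing may be at most 1.6/0.9004 = 1.777 mg/L.
Mass balance: 1.777·20.36 = 0.5556·Cₑ + 19.8·0.0756.
Cₑ = (36.17 − 1.497) / 0.5556 = 62.42 mg/L.

62.4 mg/L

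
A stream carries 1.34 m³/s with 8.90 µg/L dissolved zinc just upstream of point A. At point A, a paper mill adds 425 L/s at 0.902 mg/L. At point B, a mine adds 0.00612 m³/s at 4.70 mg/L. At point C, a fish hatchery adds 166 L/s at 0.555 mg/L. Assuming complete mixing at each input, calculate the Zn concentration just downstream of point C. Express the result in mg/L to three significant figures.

8.90 µg/L = 0.0089 mg/L.
425 L/s = 0.425 m³/s.
After input A: C = (1.34·0.0089 + 0.425·0.902) / 1.765 = 0.224 mg/L.
After input B: C = (1.765·0.224 + 0.00612·4.7) / 1.771 = 0.2394 mg/L.
166 L/s = 0.166 m³/s.
After input C: C = (1.771·0.2394 + 0.166·0.555) / 1.937 = 0.2665 mg/L.

0.266 mg/L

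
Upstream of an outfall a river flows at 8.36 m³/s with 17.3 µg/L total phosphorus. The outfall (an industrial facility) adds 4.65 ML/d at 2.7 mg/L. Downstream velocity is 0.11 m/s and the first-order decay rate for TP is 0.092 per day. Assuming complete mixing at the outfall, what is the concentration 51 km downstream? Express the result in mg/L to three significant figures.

4.65 ML/d = 0.05382 m³/s.
17.3 µg/L = 0.0173 mg/L.
After complete mixing, C₀ = (0.05382·2.7 + 8.36·0.0173) / 8.414 = 0.03446 mg/L.
Travel time t = 5.1e+04 m / 0.11 m/s = 4.636e+05 s = 5.366 d.
C = 0.03446·exp(−0.092·5.366) = 0.03446·0.6104 = 0.02103 mg/L.

0.0210 mg/L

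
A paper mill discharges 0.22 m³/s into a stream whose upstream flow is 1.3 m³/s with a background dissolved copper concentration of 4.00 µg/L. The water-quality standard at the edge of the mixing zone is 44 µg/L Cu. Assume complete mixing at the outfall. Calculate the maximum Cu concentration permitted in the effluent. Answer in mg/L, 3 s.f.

0.280 mg/L

4.00 µg/L = 0.004 mg/L.
44 µg/L = 0.044 mg/L.
Mass balance: 0.044·1.52 = 0.22·Cₑ + 1.3·0.004.
Cₑ = (0.06688 − 0.0052) / 0.22 = 0.2804 mg/L.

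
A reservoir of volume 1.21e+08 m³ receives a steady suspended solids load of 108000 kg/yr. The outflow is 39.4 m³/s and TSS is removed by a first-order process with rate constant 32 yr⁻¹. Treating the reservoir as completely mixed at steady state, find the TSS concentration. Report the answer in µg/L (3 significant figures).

Outflow Q = 39.4 m³/s × 3.156e+07 s/yr = 1.243e+09 m³/yr.
Steady-state CSTR mass balance: W = Q·C + k·V·C, so C = W/(Q + kV).
Q + kV = 1.243e+09 + 32·1.21e+08 = 5.115e+09 m³/yr.
C = 108000/5.115e+09 = 2.111e-05 kg/m³ = 0.02111 mg/L = 21.11 µg/L.

21.1 µg/L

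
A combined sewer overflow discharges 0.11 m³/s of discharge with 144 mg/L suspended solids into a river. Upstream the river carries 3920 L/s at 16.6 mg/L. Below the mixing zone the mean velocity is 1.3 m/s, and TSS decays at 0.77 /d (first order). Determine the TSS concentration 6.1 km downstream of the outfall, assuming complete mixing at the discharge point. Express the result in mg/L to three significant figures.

3920 L/s = 3.92 m³/s.
After complete mixing, C₀ = (0.11·144 + 3.92·16.6) / 4.03 = 20.08 mg/L.
Travel time t = 6100 m / 1.3 m/s = 4692 s = 0.05431 d.
C = 20.08·exp(−0.77·0.05431) = 20.08·0.959 = 19.26 mg/L.

19.3 mg/L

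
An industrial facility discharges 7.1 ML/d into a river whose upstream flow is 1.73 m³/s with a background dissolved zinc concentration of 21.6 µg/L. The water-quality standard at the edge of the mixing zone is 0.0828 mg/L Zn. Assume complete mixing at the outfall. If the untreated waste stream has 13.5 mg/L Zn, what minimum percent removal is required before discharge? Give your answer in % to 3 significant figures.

7.1 ML/d = 0.08218 m³/s.
21.6 µg/L = 0.0216 mg/L.
Mass balance: 0.0828·1.812 = 0.08218·Cₑ + 1.73·0.0216.
Cₑ = (0.15 − 0.03737) / 0.08218 = 1.371 mg/L.
Required removal = 1 − 1.371/13.5 = 89.84 %.

89.8 %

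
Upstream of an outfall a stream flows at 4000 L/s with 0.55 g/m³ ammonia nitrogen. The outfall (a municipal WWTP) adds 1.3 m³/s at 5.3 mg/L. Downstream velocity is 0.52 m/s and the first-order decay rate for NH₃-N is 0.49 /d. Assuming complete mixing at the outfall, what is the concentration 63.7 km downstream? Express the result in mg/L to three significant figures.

4000 L/s = 4 m³/s.
After complete mixing, C₀ = (1.3·5.3 + 4·0.55) / 5.3 = 1.715 mg/L.
Travel time t = 6.37e+04 m / 0.52 m/s = 1.225e+05 s = 1.418 d.
C = 1.715·exp(−0.49·1.418) = 1.715·0.4992 = 0.8562 mg/L.

0.856 mg/L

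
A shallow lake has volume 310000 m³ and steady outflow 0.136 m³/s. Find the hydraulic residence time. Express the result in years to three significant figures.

Q = 0.136 m³/s × 3.156e+07 s/yr = 4.292e+06 m³/yr.
Hydraulic residence time τ = V/Q = 310000/4.292e+06 = 0.07223 yr.

0.0722 yr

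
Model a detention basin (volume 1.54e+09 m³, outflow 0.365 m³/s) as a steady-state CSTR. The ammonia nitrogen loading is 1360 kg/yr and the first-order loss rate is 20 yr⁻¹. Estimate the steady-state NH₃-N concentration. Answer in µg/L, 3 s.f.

Outflow Q = 0.365 m³/s × 3.156e+07 s/yr = 1.152e+07 m³/yr.
Steady-state CSTR mass balance: W = Q·C + k·V·C, so C = W/(Q + kV).
Q + kV = 1.152e+07 + 20·1.54e+09 = 3.081e+10 m³/yr.
C = 1360/3.081e+10 = 4.414e-08 kg/m³ = 4.414e-05 mg/L = 0.04414 µg/L.

0.0441 µg/L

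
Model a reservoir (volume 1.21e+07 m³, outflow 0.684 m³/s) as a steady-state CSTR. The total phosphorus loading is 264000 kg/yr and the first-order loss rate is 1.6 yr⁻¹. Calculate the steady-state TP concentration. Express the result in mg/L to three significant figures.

6.45 mg/L

Outflow Q = 0.684 m³/s × 3.156e+07 s/yr = 2.159e+07 m³/yr.
Steady-state CSTR mass balance: W = Q·C + k·V·C, so C = W/(Q + kV).
Q + kV = 2.159e+07 + 1.6·1.21e+07 = 4.095e+07 m³/yr.
C = 264000/4.095e+07 = 0.006448 kg/m³ = 6.448 mg/L.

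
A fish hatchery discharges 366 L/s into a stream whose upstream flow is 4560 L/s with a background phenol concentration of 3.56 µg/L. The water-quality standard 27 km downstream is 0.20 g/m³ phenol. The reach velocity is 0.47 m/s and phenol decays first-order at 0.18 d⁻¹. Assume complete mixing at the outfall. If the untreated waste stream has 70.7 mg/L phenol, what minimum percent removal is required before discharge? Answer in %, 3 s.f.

366 L/s = 0.366 m³/s.
4560 L/s = 4.56 m³/s.
3.56 µg/L = 0.00356 mg/L.
Travel time to the compliance point: t = 2.7e+04/0.47 = 5.745e+04 s = 0.6649 d; decay factor exp(−0.18·0.6649) = 0.8872.
So the concentration just after mixing may be at most 0.2/0.8872 = 0.2254 mg/L.
Mass balance: 0.2254·4.926 = 0.366·Cₑ + 4.56·0.00356.
Cₑ = (1.11 − 0.01623) / 0.366 = 2.99 mg/L.
Required removal = 1 − 2.99/70.7 = 95.77 %.

95.8 %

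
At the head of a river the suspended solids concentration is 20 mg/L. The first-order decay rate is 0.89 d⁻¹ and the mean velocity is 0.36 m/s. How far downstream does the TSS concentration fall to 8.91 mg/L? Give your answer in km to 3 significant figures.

28.3 km

From C = C₀·e^(−kt), t = ln(C₀/C)/k = ln(20/8.91)/0.89 = 0.8086/0.89 = 0.9085 d.
Distance = v·t = 0.36 m/s × 7.849e+04 s = 2.826e+04 m = 28.26 km.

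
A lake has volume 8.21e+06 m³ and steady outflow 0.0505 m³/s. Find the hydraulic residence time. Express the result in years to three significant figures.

5.15 yr

Q = 0.0505 m³/s × 3.156e+07 s/yr = 1.594e+06 m³/yr.
Hydraulic residence time τ = V/Q = 8.21e+06/1.594e+06 = 5.152 yr.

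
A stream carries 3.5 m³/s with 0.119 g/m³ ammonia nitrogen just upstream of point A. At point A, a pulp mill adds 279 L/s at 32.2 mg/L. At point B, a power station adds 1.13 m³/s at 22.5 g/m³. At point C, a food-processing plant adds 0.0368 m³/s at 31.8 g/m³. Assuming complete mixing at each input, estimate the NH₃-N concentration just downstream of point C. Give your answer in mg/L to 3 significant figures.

279 L/s = 0.279 m³/s.
After input A: C = (3.5·0.119 + 0.279·32.2) / 3.779 = 2.488 mg/L.
After input B: C = (3.779·2.488 + 1.13·22.5) / 4.909 = 7.094 mg/L.
After input C: C = (4.909·7.094 + 0.0368·31.8) / 4.946 = 7.278 mg/L.

7.28 mg/L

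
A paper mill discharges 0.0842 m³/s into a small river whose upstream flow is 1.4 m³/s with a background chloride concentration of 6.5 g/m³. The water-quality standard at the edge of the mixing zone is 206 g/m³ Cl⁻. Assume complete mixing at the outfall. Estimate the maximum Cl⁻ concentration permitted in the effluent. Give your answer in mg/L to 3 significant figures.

Mass balance: 206·1.484 = 0.0842·Cₑ + 1.4·6.5.
Cₑ = (305.7 − 9.1) / 0.0842 = 3523 mg/L.

3520 mg/L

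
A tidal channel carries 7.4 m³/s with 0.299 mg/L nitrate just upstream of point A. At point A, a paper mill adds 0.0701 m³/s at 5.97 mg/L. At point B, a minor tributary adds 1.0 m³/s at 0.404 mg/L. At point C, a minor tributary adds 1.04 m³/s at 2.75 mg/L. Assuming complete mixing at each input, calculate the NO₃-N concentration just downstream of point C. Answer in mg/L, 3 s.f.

0.620 mg/L

After input A: C = (7.4·0.299 + 0.0701·5.97) / 7.47 = 0.3522 mg/L.
After input B: C = (7.47·0.3522 + 1·0.404) / 8.47 = 0.3583 mg/L.
After input C: C = (8.47·0.3583 + 1.04·2.75) / 9.51 = 0.6199 mg/L.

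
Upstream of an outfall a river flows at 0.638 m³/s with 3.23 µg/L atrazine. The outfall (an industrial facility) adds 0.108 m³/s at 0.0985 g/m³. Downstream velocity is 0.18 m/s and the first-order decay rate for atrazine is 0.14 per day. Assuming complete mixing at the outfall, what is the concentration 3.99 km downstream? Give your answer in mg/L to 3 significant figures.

0.0164 mg/L

3.23 µg/L = 0.00323 mg/L.
After complete mixing, C₀ = (0.108·0.0985 + 0.638·0.00323) / 0.746 = 0.01702 mg/L.
Travel time t = 3990 m / 0.18 m/s = 2.217e+04 s = 0.2566 d.
C = 0.01702·exp(−0.14·0.2566) = 0.01702·0.9647 = 0.01642 mg/L.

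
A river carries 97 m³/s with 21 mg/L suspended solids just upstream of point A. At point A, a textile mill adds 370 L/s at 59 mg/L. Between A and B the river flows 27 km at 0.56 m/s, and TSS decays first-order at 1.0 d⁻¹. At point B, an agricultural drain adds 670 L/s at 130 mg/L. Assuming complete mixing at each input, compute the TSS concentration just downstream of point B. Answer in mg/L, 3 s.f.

370 L/s = 0.37 m³/s.
After input A: C = (97·21 + 0.37·59) / 97.37 = 21.14 mg/L.
Over the 27 km reach to input B (t = 4.821e+04 s = 0.558 d), decay gives C = 21.14·exp(−1.0·0.558) = 12.1 mg/L.
670 L/s = 0.67 m³/s.
After input B: C = (97.37·12.1 + 0.67·130) / 98.04 = 12.91 mg/L.

12.9 mg/L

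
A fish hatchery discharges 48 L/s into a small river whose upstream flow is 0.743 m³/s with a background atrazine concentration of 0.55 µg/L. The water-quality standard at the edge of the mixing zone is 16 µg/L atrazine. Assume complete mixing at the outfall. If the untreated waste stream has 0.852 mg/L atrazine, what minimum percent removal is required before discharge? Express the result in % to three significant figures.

48 L/s = 0.048 m³/s.
0.55 µg/L = 0.00055 mg/L.
16 µg/L = 0.016 mg/L.
Mass balance: 0.016·0.791 = 0.048·Cₑ + 0.743·0.00055.
Cₑ = (0.01266 − 0.0004087) / 0.048 = 0.2552 mg/L.
Required removal = 1 − 0.2552/0.852 = 70.05 %.

70.1 %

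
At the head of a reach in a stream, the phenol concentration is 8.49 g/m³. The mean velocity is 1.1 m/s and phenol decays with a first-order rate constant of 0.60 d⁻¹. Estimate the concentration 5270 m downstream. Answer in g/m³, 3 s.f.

Travel time t = 5270 m / 1.1 m/s = 5270/1.1 = 4791 s = 0.05545 d.
First-order decay: C = 8.49·exp(−0.60·0.05545) = 8.49·0.9673 = 8.212 g/m³.

8.21 g/m³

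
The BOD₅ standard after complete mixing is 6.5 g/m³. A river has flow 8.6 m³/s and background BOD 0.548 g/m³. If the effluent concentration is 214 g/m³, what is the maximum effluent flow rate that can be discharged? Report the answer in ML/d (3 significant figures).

Mass balance at complete mixing: C_std·(Q_w + Q_r) = Q_w·C_e + Q_r·C_b.
Rearranging, Q_w = Q_r·(C_std − C_b)/(C_e − C_std) = 8.6·(6.5 − 0.548) / (214 − 6.5) = 0.2467 m³/s.
= 21.31 ML/d.

21.3 ML/d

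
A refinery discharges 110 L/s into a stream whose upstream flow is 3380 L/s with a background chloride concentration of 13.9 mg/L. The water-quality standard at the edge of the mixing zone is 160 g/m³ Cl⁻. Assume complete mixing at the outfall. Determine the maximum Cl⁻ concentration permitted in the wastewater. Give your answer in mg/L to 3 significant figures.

110 L/s = 0.11 m³/s.
3380 L/s = 3.38 m³/s.
Mass balance: 160·3.49 = 0.11·Cₑ + 3.38·13.9.
Cₑ = (558.4 − 46.98) / 0.11 = 4649 mg/L.

4650 mg/L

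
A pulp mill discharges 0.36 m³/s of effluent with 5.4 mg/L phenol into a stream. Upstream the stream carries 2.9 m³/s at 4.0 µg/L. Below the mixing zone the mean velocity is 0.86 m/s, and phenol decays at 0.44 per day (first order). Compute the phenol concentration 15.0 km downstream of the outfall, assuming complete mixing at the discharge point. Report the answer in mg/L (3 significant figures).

4.0 µg/L = 0.004 mg/L.
After complete mixing, C₀ = (0.36·5.4 + 2.9·0.004) / 3.26 = 0.5999 mg/L.
Travel time t = 1.5e+04 m / 0.86 m/s = 1.744e+04 s = 0.2019 d.
C = 0.5999·exp(−0.44·0.2019) = 0.5999·0.915 = 0.5489 mg/L.

0.549 mg/L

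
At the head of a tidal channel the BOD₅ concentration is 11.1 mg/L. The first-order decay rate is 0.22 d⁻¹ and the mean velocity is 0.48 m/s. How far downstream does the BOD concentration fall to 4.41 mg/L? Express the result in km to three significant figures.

174 km

From C = C₀·e^(−kt), t = ln(C₀/C)/k = ln(11.1/4.41)/0.22 = 0.9231/0.22 = 4.196 d.
Distance = v·t = 0.48 m/s × 3.625e+05 s = 1.74e+05 m = 174 km.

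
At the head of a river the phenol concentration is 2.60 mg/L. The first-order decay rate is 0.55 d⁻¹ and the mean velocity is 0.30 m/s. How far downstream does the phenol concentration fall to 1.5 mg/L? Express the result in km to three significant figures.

From C = C₀·e^(−kt), t = ln(C₀/C)/k = ln(2.60/1.5)/0.55 = 0.55/0.55 = 1 d.
Distance = v·t = 0.30 m/s × 8.641e+04 s = 2.592e+04 m = 25.92 km.

25.9 km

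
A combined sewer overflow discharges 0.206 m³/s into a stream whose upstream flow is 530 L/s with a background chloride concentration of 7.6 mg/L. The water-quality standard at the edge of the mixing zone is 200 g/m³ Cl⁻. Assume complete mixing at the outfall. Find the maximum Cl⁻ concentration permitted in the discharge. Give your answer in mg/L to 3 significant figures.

530 L/s = 0.53 m³/s.
Mass balance: 200·0.736 = 0.206·Cₑ + 0.53·7.6.
Cₑ = (147.2 − 4.028) / 0.206 = 695 mg/L.

695 mg/L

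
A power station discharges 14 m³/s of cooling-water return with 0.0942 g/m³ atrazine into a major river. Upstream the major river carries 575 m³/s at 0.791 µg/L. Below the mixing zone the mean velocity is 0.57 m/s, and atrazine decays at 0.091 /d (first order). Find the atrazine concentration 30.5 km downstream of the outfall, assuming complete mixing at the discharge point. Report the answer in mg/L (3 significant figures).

0.791 µg/L = 0.000791 mg/L.
After complete mixing, C₀ = (14·0.0942 + 575·0.000791) / 589 = 0.003011 mg/L.
Travel time t = 3.05e+04 m / 0.57 m/s = 5.351e+04 s = 0.6193 d.
C = 0.003011·exp(−0.091·0.6193) = 0.003011·0.9452 = 0.002846 mg/L.

0.00285 mg/L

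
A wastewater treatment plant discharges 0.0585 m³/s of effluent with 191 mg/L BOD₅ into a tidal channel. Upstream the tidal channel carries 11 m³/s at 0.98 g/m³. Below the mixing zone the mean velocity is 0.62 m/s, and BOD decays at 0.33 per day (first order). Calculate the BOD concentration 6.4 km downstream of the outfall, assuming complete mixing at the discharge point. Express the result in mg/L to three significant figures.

1.91 mg/L

After complete mixing, C₀ = (0.0585·191 + 11·0.98) / 11.06 = 1.985 mg/L.
Travel time t = 6400 m / 0.62 m/s = 1.032e+04 s = 0.1195 d.
C = 1.985·exp(−0.33·0.1195) = 1.985·0.9613 = 1.908 mg/L.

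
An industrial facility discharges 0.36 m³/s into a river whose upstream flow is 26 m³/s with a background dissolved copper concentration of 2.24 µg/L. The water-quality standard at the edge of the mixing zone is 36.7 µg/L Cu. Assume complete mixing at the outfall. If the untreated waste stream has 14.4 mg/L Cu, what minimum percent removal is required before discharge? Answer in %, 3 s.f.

82.5 %

2.24 µg/L = 0.00224 mg/L.
36.7 µg/L = 0.0367 mg/L.
Mass balance: 0.0367·26.36 = 0.36·Cₑ + 26·0.00224.
Cₑ = (0.9674 − 0.05824) / 0.36 = 2.525 mg/L.
Required removal = 1 − 2.525/14.4 = 82.46 %.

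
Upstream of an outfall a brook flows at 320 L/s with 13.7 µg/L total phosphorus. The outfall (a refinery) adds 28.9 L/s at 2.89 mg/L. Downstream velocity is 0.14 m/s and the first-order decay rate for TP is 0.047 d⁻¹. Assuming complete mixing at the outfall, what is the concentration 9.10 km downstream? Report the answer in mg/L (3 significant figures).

28.9 L/s = 0.0289 m³/s.
320 L/s = 0.32 m³/s.
13.7 µg/L = 0.0137 mg/L.
After complete mixing, C₀ = (0.0289·2.89 + 0.32·0.0137) / 0.3489 = 0.2519 mg/L.
Travel time t = 9100 m / 0.14 m/s = 6.5e+04 s = 0.7523 d.
C = 0.2519·exp(−0.047·0.7523) = 0.2519·0.9653 = 0.2432 mg/L.

0.243 mg/L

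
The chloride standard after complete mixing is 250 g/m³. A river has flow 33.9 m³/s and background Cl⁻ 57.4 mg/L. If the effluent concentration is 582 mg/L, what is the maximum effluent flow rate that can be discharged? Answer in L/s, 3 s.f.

Mass balance at complete mixing: C_std·(Q_w + Q_r) = Q_w·C_e + Q_r·C_b.
Rearranging, Q_w = Q_r·(C_std − C_b)/(C_e − C_std) = 33.9·(250 − 57.4) / (582 − 250) = 19.67 m³/s.
= 1.967e+04 L/s.

19700 L/s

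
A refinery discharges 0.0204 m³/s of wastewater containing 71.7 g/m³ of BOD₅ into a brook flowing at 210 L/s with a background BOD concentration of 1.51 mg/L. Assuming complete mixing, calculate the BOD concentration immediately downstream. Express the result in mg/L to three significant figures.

210 L/s = 0.21 m³/s.
Flow-weighted mixing gives C = (0.0204·71.7 + 0.21·1.51) / (0.0204 + 0.21) = 1.78/0.2304 = 7.725 mg/L.

7.72 mg/L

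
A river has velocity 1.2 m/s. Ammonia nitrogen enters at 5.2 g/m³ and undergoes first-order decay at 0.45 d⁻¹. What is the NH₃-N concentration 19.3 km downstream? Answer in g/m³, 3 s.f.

Travel time t = 19.3 km / 1.2 m/s = 1.93e+04/1.2 = 1.608e+04 s = 0.1861 d.
First-order decay: C = 5.2·exp(−0.45·0.1861) = 5.2·0.9196 = 4.782 g/m³.

4.78 g/m³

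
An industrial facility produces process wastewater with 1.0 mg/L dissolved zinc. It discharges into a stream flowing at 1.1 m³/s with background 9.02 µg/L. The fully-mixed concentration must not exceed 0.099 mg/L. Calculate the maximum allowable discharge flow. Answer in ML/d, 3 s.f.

9.49 ML/d

9.02 µg/L = 0.00902 mg/L.
Mass balance at complete mixing: C_std·(Q_w + Q_r) = Q_w·C_e + Q_r·C_b.
Rearranging, Q_w = Q_r·(C_std − C_b)/(C_e − C_std) = 1.1·(0.099 − 0.00902) / (1 − 0.099) = 0.1099 m³/s.
= 9.491 ML/d.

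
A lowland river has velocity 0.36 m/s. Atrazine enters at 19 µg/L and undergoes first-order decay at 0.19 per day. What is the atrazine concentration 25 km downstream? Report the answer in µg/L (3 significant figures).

16.3 µg/L

Travel time t = 25 km / 0.36 m/s = 2.5e+04/0.36 = 6.944e+04 s = 0.8038 d.
First-order decay: C = 19·exp(−0.19·0.8038) = 19·0.8584 = 16.31 µg/L.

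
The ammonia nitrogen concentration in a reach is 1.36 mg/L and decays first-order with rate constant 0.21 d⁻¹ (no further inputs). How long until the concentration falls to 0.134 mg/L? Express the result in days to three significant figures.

t = ln(C₀/C)/k = ln(1.36/0.134)/0.21 = 2.317/0.21 = 11.04 d.

11.0 d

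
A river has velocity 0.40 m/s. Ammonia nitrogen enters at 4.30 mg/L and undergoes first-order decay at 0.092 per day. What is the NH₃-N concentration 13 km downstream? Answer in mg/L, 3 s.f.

Travel time t = 13 km / 0.40 m/s = 1.3e+04/0.40 = 3.25e+04 s = 0.3762 d.
First-order decay: C = 4.30·exp(−0.092·0.3762) = 4.30·0.966 = 4.154 mg/L.

4.15 mg/L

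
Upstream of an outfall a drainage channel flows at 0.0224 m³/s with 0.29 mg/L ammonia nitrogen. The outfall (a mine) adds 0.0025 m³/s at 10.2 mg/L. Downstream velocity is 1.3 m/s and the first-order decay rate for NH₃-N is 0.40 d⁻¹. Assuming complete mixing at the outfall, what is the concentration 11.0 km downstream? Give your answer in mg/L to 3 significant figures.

1.24 mg/L

After complete mixing, C₀ = (0.0025·10.2 + 0.0224·0.29) / 0.0249 = 1.285 mg/L.
Travel time t = 1.1e+04 m / 1.3 m/s = 8462 s = 0.09793 d.
C = 1.285·exp(−0.40·0.09793) = 1.285·0.9616 = 1.236 mg/L.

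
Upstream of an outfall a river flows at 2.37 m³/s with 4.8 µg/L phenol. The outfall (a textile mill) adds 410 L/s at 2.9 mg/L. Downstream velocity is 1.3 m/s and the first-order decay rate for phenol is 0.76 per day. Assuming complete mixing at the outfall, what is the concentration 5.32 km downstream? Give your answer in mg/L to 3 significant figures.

410 L/s = 0.41 m³/s.
4.8 µg/L = 0.0048 mg/L.
After complete mixing, C₀ = (0.41·2.9 + 2.37·0.0048) / 2.78 = 0.4318 mg/L.
Travel time t = 5320 m / 1.3 m/s = 4092 s = 0.04736 d.
C = 0.4318·exp(−0.76·0.04736) = 0.4318·0.9646 = 0.4165 mg/L.

0.417 mg/L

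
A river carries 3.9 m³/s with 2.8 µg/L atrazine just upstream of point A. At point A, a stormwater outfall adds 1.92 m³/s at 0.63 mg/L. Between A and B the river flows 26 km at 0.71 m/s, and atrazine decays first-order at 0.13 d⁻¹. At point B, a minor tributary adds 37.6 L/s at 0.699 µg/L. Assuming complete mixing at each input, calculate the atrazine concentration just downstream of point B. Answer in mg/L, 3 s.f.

0.197 mg/L

2.8 µg/L = 0.0028 mg/L.
After input A: C = (3.9·0.0028 + 1.92·0.63) / 5.82 = 0.2097 mg/L.
Over the 26 km reach to input B (t = 3.662e+04 s = 0.4238 d), decay gives C = 0.2097·exp(−0.13·0.4238) = 0.1985 mg/L.
37.6 L/s = 0.0376 m³/s.
0.699 µg/L = 0.000699 mg/L.
After input B: C = (5.82·0.1985 + 0.0376·0.000699) / 5.858 = 0.1972 mg/L.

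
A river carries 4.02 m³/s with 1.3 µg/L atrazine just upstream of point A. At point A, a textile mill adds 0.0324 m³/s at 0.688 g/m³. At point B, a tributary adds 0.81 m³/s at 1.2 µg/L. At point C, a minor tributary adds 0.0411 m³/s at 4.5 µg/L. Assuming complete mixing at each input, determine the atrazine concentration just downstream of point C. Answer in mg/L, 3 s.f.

0.00585 mg/L

1.3 µg/L = 0.0013 mg/L.
After input A: C = (4.02·0.0013 + 0.0324·0.688) / 4.052 = 0.00679 mg/L.
1.2 µg/L = 0.0012 mg/L.
After input B: C = (4.052·0.00679 + 0.81·0.0012) / 4.862 = 0.005859 mg/L.
4.5 µg/L = 0.0045 mg/L.
After input C: C = (4.862·0.005859 + 0.0411·0.0045) / 4.903 = 0.005848 mg/L.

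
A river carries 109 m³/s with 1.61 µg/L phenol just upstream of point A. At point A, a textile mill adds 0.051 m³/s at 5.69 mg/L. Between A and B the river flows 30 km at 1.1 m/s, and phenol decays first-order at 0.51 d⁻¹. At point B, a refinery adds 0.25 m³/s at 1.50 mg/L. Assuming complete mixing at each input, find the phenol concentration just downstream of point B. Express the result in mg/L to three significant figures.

1.61 µg/L = 0.00161 mg/L.
After input A: C = (109·0.00161 + 0.051·5.69) / 109.1 = 0.00427 mg/L.
Over the 30 km reach to input B (t = 2.727e+04 s = 0.3157 d), decay gives C = 0.00427·exp(−0.51·0.3157) = 0.003635 mg/L.
After input B: C = (109.1·0.003635 + 0.25·1.5) / 109.3 = 0.007058 mg/L.

0.00706 mg/L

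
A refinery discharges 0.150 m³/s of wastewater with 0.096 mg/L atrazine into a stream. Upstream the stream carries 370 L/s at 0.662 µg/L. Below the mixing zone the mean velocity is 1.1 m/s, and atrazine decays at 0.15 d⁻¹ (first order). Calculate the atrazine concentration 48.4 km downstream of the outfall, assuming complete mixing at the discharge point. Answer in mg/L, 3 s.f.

0.0261 mg/L

370 L/s = 0.37 m³/s.
0.662 µg/L = 0.000662 mg/L.
After complete mixing, C₀ = (0.15·0.096 + 0.37·0.000662) / 0.52 = 0.02816 mg/L.
Travel time t = 4.84e+04 m / 1.1 m/s = 4.4e+04 s = 0.5093 d.
C = 0.02816·exp(−0.15·0.5093) = 0.02816·0.9265 = 0.02609 mg/L.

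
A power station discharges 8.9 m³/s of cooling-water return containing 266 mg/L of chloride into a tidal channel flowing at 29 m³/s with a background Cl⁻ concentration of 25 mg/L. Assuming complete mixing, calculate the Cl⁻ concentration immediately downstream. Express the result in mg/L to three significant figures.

81.6 mg/L

Conservation of mass across the mixing zone: C = (8.9·266 + 29·25) / (8.9 + 29) = 3092/37.9 = 81.59 mg/L.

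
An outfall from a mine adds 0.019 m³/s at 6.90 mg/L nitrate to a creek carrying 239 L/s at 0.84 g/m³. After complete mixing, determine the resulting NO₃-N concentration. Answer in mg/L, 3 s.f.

1.29 mg/L

239 L/s = 0.239 m³/s.
By mass balance at complete mixing, C = (0.019·6.9 + 0.239·0.84) / (0.019 + 0.239) = 0.3319/0.258 = 1.286 mg/L.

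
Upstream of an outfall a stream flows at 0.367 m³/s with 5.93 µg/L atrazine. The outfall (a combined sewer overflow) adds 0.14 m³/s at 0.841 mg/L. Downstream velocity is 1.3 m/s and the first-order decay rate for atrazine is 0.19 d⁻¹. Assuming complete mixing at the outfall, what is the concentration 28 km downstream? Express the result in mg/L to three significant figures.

5.93 µg/L = 0.00593 mg/L.
After complete mixing, C₀ = (0.14·0.841 + 0.367·0.00593) / 0.507 = 0.2365 mg/L.
Travel time t = 2.8e+04 m / 1.3 m/s = 2.154e+04 s = 0.2493 d.
C = 0.2365·exp(−0.19·0.2493) = 0.2365·0.9537 = 0.2256 mg/L.

0.226 mg/L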